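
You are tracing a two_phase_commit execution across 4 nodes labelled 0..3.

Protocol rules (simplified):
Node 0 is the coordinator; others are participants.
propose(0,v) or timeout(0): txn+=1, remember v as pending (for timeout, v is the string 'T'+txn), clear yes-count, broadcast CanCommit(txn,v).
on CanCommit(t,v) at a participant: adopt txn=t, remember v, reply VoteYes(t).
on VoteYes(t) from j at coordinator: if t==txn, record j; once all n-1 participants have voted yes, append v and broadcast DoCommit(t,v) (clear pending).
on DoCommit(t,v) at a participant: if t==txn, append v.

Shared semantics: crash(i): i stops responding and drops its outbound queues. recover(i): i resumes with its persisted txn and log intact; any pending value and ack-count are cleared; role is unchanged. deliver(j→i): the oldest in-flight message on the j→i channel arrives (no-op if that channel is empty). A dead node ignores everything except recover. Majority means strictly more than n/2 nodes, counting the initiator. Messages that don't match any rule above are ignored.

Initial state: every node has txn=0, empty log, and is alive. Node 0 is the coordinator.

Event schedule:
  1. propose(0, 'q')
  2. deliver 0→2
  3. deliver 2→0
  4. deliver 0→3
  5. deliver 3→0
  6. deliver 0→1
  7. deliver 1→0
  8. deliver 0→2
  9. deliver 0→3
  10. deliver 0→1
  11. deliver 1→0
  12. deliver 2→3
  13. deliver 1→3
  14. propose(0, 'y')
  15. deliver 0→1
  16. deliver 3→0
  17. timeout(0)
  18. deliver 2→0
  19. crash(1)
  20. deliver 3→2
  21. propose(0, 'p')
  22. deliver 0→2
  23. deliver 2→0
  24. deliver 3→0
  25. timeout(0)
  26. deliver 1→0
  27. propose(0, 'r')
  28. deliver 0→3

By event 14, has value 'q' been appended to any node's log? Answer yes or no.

after 1 — propose(0,'q'): n0:coor/t1/[-]
after 2 — deliver 0→2: n2:part/t1/[-]
after 3 — deliver 2→0: ·
after 4 — deliver 0→3: n3:part/t1/[-]
after 5 — deliver 3→0: ·
after 6 — deliver 0→1: n1:part/t1/[-]
after 7 — deliver 1→0: n0:coor/t1/[q]
after 8 — deliver 0→2: n2:part/t1/[q]
after 9 — deliver 0→3: n3:part/t1/[q]
after 10 — deliver 0→1: n1:part/t1/[q]
after 11 — deliver 1→0: ·
after 12 — deliver 2→3: ·
after 13 — deliver 1→3: ·
after 14 — propose(0,'y'): n0:coor/t2/[q]

yes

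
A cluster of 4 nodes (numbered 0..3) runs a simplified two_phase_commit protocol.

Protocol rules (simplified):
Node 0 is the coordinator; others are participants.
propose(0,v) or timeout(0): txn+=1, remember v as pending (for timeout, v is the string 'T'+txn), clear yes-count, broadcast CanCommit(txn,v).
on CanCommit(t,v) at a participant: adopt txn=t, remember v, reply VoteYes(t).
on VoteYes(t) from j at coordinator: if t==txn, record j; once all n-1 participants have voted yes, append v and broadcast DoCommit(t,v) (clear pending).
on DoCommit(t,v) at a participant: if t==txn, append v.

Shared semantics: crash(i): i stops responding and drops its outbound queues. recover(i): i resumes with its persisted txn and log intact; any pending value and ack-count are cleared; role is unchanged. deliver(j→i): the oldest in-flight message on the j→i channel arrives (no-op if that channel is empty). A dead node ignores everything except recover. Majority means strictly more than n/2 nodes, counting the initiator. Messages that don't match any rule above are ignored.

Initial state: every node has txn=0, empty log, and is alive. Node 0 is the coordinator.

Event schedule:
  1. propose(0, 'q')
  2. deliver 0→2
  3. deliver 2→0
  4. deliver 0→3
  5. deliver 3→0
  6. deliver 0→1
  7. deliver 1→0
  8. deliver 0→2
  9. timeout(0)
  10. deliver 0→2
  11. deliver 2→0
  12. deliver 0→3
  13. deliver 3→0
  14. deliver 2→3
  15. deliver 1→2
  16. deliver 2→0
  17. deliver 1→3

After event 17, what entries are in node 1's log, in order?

empty

e1 propose(0,'q'): 0[coor,t=1,-]
e2 deliver 0→2: 2[part,t=1,-]
e3 deliver 2→0: ·
e4 deliver 0→3: 3[part,t=1,-]
e5 deliver 3→0: ·
e6 deliver 0→1: 1[part,t=1,-]
e7 deliver 1→0: 0[coor,t=1,q]
e8 deliver 0→2: 2[part,t=1,q]
e9 timeout(0): 0[coor,t=2,q]
e10 deliver 0→2: 2[part,t=2,q]
e11 deliver 2→0: ·
e12 deliver 0→3: 3[part,t=1,q]
e13 deliver 3→0: ·
e14 deliver 2→3: ·
e15 deliver 1→2: ·
e16 deliver 2→0: ·
e17 deliver 1→3: ·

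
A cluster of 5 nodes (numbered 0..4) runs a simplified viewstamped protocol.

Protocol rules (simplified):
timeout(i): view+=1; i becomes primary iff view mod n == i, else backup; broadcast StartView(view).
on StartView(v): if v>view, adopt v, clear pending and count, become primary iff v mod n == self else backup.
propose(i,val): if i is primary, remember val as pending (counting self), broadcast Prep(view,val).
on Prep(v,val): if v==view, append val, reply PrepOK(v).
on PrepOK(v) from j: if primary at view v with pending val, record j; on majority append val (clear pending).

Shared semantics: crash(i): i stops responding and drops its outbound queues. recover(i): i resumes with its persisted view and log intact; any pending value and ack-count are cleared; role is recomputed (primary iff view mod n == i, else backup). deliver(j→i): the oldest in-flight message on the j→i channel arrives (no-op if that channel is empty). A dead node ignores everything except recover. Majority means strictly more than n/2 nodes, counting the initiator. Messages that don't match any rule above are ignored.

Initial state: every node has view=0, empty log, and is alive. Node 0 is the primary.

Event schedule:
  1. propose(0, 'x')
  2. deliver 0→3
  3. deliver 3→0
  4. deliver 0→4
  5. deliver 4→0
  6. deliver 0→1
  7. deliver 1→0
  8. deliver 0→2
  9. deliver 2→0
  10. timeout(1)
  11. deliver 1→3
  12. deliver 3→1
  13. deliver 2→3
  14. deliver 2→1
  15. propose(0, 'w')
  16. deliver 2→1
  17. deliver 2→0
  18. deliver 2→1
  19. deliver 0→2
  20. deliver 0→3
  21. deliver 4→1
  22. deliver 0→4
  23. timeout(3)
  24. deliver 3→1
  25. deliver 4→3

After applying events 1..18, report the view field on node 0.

0

1. propose(0,'x'):  nop
2. deliver 0→3:  <3:back v0 x>
3. deliver 3→0:  nop
4. deliver 0→4:  <4:back v0 x>
5. deliver 4→0:  <0:prim v0 x>
6. deliver 0→1:  <1:back v0 x>
7. deliver 1→0:  nop
8. deliver 0→2:  <2:back v0 x>
9. deliver 2→0:  nop
10. timeout(1):  <1:prim v1 x>
11. deliver 1→3:  <3:back v1 x>
12. deliver 3→1:  nop
13. deliver 2→3:  nop
14. deliver 2→1:  nop
15. propose(0,'w'):  nop
16. deliver 2→1:  nop
17. deliver 2→0:  nop
18. deliver 2→1:  nop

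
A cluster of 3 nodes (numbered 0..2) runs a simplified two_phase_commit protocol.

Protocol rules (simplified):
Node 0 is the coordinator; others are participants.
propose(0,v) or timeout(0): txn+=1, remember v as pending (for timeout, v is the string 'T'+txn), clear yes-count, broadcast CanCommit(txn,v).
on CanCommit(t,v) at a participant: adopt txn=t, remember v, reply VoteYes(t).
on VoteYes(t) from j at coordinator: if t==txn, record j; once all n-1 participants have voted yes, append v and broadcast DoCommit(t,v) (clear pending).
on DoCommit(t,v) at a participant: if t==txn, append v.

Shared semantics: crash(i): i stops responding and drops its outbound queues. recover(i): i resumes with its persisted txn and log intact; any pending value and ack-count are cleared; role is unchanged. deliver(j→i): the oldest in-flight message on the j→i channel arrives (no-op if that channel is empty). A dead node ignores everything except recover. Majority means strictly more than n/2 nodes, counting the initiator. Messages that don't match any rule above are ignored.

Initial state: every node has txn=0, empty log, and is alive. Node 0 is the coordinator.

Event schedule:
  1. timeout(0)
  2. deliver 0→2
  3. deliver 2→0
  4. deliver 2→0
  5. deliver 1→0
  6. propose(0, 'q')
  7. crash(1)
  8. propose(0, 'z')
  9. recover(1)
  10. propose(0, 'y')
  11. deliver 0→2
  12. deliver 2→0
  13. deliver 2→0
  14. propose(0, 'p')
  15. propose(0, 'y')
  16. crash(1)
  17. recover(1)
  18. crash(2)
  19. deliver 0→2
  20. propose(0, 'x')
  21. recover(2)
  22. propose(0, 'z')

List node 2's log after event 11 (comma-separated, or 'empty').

empty

after 1 — timeout(0): n0:coor/t1/[-]
after 2 — deliver 0→2: n2:part/t1/[-]
after 3 — deliver 2→0: ·
after 4 — deliver 2→0: ·
after 5 — deliver 1→0: ·
after 6 — propose(0,'q'): n0:coor/t2/[-]
after 7 — crash(1): n1:✗part/t0/[-]
after 8 — propose(0,'z'): n0:coor/t3/[-]
after 9 — recover(1): n1:part/t0/[-]
after 10 — propose(0,'y'): n0:coor/t4/[-]
after 11 — deliver 0→2: n2:part/t2/[-]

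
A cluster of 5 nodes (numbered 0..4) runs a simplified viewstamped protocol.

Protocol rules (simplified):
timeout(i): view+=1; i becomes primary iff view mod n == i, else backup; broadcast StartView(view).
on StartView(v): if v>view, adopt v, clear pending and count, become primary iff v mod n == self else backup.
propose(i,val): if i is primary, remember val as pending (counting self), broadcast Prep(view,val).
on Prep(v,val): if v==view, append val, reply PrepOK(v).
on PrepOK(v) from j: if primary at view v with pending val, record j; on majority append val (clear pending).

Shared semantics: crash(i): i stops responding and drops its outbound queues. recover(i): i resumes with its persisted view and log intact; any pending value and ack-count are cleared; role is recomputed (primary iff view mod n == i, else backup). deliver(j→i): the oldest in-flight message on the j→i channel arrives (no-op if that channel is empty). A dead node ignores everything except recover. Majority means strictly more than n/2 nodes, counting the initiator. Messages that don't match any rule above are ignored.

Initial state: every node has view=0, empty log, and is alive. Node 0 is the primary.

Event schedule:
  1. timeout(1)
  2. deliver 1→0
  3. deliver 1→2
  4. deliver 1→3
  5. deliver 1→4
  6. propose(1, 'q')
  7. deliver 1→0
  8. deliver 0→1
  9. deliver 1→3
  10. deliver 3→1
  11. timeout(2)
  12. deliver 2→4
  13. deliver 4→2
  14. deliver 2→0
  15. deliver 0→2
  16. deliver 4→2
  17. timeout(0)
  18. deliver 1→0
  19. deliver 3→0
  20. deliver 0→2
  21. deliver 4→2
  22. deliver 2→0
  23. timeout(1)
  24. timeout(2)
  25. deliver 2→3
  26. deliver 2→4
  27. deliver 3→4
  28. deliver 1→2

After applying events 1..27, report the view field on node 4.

4

step 1 timeout(1): 1={prim,v=1,log=-}
step 2 deliver 1→0: 0={back,v=1,log=-}
step 3 deliver 1→2: 2={back,v=1,log=-}
step 4 deliver 1→3: 3={back,v=1,log=-}
step 5 deliver 1→4: 4={back,v=1,log=-}
step 6 propose(1,'q'): —
step 7 deliver 1→0: 0={back,v=1,log=q}
step 8 deliver 0→1: —
step 9 deliver 1→3: 3={back,v=1,log=q}
step 10 deliver 3→1: 1={prim,v=1,log=q}
step 11 timeout(2): 2={prim,v=2,log=-}
step 12 deliver 2→4: 4={back,v=2,log=-}
step 13 deliver 4→2: —
step 14 deliver 2→0: 0={back,v=2,log=q}
step 15 deliver 0→2: —
step 16 deliver 4→2: —
step 17 timeout(0): 0={back,v=3,log=q}
step 18 deliver 1→0: —
step 19 deliver 3→0: —
step 20 deliver 0→2: 2={back,v=3,log=-}
step 21 deliver 4→2: —
step 22 deliver 2→0: —
step 23 timeout(1): 1={back,v=2,log=q}
step 24 timeout(2): 2={back,v=4,log=-}
step 25 deliver 2→3: 3={back,v=2,log=q}
step 26 deliver 2→4: 4={prim,v=4,log=-}
step 27 deliver 3→4: —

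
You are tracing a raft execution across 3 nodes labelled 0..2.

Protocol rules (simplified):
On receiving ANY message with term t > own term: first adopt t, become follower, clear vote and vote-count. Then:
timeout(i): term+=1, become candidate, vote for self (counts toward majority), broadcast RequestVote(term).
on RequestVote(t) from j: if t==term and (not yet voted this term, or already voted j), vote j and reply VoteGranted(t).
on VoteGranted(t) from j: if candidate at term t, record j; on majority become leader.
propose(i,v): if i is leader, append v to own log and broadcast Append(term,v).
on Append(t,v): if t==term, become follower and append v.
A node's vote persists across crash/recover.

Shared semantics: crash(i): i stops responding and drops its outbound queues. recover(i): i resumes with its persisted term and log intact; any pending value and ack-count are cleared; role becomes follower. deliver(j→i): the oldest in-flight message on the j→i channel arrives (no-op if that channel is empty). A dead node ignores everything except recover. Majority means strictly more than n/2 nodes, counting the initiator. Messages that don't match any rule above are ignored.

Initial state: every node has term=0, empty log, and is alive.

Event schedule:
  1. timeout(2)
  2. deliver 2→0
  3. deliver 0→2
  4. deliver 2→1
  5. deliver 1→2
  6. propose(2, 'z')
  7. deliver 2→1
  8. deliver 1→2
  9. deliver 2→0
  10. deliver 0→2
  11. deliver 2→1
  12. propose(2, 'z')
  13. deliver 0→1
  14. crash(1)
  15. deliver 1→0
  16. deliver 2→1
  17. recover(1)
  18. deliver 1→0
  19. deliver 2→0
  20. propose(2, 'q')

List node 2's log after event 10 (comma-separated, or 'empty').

z

step 1 timeout(2): 2={cand,t=1,log=-}
step 2 deliver 2→0: 0={foll,t=1,log=-}
step 3 deliver 0→2: 2={lead,t=1,log=-}
step 4 deliver 2→1: 1={foll,t=1,log=-}
step 5 deliver 1→2: —
step 6 propose(2,'z'): 2={lead,t=1,log=z}
step 7 deliver 2→1: 1={foll,t=1,log=z}
step 8 deliver 1→2: —
step 9 deliver 2→0: 0={foll,t=1,log=z}
step 10 deliver 0→2: —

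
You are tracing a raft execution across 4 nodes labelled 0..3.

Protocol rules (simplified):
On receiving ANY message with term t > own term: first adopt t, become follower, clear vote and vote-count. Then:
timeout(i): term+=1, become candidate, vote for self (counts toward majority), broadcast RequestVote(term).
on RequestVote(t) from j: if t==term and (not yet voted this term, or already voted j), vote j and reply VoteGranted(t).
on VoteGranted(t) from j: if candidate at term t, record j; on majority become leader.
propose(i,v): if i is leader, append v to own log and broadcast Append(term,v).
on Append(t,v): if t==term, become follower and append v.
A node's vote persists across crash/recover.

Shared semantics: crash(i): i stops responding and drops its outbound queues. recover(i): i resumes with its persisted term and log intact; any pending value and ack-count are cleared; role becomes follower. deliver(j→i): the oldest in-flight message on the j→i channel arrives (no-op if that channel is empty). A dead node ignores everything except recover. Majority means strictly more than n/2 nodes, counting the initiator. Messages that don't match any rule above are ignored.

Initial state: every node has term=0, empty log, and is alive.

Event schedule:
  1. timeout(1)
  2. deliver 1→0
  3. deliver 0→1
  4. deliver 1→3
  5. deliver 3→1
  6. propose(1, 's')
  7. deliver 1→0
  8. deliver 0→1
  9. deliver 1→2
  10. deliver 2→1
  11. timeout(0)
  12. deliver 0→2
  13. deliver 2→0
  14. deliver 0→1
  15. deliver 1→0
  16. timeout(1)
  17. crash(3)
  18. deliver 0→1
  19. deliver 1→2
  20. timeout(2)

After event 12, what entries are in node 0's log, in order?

e1 timeout(1): 1[cand,t=1,-]
e2 deliver 1→0: 0[foll,t=1,-]
e3 deliver 0→1: ·
e4 deliver 1→3: 3[foll,t=1,-]
e5 deliver 3→1: 1[lead,t=1,-]
e6 propose(1,'s'): 1[lead,t=1,s]
e7 deliver 1→0: 0[foll,t=1,s]
e8 deliver 0→1: ·
e9 deliver 1→2: 2[foll,t=1,-]
e10 deliver 2→1: ·
e11 timeout(0): 0[cand,t=2,s]
e12 deliver 0→2: 2[foll,t=2,-]

s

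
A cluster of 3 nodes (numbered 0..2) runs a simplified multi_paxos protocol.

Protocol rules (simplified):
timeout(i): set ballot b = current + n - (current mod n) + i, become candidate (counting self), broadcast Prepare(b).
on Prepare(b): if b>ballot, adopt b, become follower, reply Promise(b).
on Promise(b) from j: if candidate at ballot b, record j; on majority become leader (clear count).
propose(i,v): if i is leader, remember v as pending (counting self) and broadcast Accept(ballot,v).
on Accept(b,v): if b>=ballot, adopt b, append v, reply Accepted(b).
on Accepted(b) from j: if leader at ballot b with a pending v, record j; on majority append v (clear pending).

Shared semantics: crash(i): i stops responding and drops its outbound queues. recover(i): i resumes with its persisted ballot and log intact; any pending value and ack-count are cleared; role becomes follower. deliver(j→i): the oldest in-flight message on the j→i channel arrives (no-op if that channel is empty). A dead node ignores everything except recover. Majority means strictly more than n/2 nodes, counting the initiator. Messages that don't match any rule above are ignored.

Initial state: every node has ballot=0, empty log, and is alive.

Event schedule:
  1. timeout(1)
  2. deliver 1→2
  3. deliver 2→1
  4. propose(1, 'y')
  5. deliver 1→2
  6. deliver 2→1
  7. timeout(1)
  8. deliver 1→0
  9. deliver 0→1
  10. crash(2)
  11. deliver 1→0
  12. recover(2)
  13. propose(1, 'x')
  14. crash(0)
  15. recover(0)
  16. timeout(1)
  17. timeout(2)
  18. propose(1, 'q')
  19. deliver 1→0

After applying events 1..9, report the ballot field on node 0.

step 1 timeout(1): 1={cand,b=4,log=-}
step 2 deliver 1→2: 2={foll,b=4,log=-}
step 3 deliver 2→1: 1={lead,b=4,log=-}
step 4 propose(1,'y'): —
step 5 deliver 1→2: 2={foll,b=4,log=y}
step 6 deliver 2→1: 1={lead,b=4,log=y}
step 7 timeout(1): 1={cand,b=7,log=y}
step 8 deliver 1→0: 0={foll,b=4,log=-}
step 9 deliver 0→1: —

4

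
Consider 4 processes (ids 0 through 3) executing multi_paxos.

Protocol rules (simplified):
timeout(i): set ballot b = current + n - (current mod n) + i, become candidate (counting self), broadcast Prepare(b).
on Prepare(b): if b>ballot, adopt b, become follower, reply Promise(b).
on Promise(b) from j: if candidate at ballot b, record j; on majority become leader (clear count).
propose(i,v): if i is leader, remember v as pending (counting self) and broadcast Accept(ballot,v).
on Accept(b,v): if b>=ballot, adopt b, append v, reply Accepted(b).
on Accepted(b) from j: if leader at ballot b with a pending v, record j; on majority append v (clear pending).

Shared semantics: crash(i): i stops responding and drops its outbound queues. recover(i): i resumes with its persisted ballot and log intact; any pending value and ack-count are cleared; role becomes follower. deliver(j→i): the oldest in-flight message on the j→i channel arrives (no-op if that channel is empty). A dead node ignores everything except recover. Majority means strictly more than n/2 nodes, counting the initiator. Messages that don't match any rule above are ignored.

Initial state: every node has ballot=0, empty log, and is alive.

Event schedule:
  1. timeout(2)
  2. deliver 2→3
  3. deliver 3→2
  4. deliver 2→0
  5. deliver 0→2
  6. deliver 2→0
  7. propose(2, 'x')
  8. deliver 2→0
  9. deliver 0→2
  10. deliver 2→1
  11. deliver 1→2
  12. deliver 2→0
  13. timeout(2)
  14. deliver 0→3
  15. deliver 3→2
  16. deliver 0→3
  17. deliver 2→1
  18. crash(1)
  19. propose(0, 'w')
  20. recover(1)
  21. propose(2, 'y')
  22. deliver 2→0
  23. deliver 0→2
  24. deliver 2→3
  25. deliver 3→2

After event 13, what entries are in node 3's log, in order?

empty

step 1 timeout(2): 2={cand,b=6,log=-}
step 2 deliver 2→3: 3={foll,b=6,log=-}
step 3 deliver 3→2: —
step 4 deliver 2→0: 0={foll,b=6,log=-}
step 5 deliver 0→2: 2={lead,b=6,log=-}
step 6 deliver 2→0: —
step 7 propose(2,'x'): —
step 8 deliver 2→0: 0={foll,b=6,log=x}
step 9 deliver 0→2: —
step 10 deliver 2→1: 1={foll,b=6,log=-}
step 11 deliver 1→2: —
step 12 deliver 2→0: —
step 13 timeout(2): 2={cand,b=10,log=-}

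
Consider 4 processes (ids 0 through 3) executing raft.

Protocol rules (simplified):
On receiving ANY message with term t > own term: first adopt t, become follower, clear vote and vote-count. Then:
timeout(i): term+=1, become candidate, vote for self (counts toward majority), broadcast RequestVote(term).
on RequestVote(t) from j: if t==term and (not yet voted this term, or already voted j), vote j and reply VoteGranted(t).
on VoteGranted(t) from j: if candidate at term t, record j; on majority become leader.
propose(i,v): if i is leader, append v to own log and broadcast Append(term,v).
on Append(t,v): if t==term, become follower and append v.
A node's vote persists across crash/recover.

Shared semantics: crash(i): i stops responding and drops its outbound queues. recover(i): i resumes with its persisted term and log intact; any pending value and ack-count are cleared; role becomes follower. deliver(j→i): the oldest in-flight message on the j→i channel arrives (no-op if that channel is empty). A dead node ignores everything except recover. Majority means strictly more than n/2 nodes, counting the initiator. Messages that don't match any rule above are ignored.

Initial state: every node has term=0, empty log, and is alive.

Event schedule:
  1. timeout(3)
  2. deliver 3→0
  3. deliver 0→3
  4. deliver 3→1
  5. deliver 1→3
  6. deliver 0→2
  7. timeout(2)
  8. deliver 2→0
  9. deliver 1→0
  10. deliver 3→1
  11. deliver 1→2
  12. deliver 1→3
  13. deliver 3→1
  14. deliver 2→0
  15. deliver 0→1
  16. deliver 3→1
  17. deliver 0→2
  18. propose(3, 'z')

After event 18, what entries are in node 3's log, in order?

1. timeout(3):  <3:cand t1 ->
2. deliver 3→0:  <0:foll t1 ->
3. deliver 0→3:  nop
4. deliver 3→1:  <1:foll t1 ->
5. deliver 1→3:  <3:lead t1 ->
6. deliver 0→2:  nop
7. timeout(2):  <2:cand t1 ->
8. deliver 2→0:  nop
9. deliver 1→0:  nop
10. deliver 3→1:  nop
11. deliver 1→2:  nop
12. deliver 1→3:  nop
13. deliver 3→1:  nop
14. deliver 2→0:  nop
15. deliver 0→1:  nop
16. deliver 3→1:  nop
17. deliver 0→2:  nop
18. propose(3,'z'):  <3:lead t1 z>

z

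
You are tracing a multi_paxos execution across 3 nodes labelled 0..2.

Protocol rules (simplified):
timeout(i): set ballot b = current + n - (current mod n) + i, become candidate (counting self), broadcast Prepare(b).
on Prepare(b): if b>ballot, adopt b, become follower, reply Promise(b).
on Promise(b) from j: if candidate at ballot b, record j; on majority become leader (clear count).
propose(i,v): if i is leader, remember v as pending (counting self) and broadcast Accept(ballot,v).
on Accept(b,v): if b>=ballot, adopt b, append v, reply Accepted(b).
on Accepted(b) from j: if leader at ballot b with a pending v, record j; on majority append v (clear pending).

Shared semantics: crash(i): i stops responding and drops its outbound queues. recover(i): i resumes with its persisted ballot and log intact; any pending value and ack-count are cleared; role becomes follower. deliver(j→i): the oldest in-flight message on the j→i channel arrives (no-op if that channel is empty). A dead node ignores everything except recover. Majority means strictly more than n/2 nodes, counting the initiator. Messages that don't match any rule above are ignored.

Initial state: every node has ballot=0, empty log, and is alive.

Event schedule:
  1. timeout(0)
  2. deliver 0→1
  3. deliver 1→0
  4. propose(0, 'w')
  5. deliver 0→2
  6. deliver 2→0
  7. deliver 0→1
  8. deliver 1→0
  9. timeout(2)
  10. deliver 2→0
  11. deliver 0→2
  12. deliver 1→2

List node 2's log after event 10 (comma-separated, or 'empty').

after 1 — timeout(0): n0:cand/b3/[-]
after 2 — deliver 0→1: n1:foll/b3/[-]
after 3 — deliver 1→0: n0:lead/b3/[-]
after 4 — propose(0,'w'): ·
after 5 — deliver 0→2: n2:foll/b3/[-]
after 6 — deliver 2→0: ·
after 7 — deliver 0→1: n1:foll/b3/[w]
after 8 — deliver 1→0: n0:lead/b3/[w]
after 9 — timeout(2): n2:cand/b8/[-]
after 10 — deliver 2→0: n0:foll/b8/[w]

empty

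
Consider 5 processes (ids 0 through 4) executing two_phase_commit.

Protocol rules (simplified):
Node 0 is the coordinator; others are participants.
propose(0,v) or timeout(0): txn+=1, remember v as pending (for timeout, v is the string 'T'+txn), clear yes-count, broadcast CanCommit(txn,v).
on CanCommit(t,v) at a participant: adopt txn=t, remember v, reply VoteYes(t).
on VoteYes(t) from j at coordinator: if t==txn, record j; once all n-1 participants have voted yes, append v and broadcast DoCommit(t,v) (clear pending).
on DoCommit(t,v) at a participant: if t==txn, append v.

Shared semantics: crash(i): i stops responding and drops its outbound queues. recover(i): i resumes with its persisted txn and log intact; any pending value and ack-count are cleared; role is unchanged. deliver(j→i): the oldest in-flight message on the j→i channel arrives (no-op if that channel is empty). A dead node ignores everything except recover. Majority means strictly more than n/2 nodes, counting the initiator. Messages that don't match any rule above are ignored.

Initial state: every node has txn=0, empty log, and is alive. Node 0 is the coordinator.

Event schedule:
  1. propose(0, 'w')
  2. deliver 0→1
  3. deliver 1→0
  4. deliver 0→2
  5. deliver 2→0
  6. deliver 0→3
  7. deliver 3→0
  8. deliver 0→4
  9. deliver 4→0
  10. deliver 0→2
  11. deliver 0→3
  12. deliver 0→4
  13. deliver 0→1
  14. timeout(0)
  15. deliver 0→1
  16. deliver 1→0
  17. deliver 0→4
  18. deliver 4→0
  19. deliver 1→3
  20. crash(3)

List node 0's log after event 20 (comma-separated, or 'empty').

w

step 1 propose(0,'w'): 0={coor,t=1,log=-}
step 2 deliver 0→1: 1={part,t=1,log=-}
step 3 deliver 1→0: —
step 4 deliver 0→2: 2={part,t=1,log=-}
step 5 deliver 2→0: —
step 6 deliver 0→3: 3={part,t=1,log=-}
step 7 deliver 3→0: —
step 8 deliver 0→4: 4={part,t=1,log=-}
step 9 deliver 4→0: 0={coor,t=1,log=w}
step 10 deliver 0→2: 2={part,t=1,log=w}
step 11 deliver 0→3: 3={part,t=1,log=w}
step 12 deliver 0→4: 4={part,t=1,log=w}
step 13 deliver 0→1: 1={part,t=1,log=w}
step 14 timeout(0): 0={coor,t=2,log=w}
step 15 deliver 0→1: 1={part,t=2,log=w}
step 16 deliver 1→0: —
step 17 deliver 0→4: 4={part,t=2,log=w}
step 18 deliver 4→0: —
step 19 deliver 1→3: —
step 20 crash(3): 3={✗part,t=1,log=w}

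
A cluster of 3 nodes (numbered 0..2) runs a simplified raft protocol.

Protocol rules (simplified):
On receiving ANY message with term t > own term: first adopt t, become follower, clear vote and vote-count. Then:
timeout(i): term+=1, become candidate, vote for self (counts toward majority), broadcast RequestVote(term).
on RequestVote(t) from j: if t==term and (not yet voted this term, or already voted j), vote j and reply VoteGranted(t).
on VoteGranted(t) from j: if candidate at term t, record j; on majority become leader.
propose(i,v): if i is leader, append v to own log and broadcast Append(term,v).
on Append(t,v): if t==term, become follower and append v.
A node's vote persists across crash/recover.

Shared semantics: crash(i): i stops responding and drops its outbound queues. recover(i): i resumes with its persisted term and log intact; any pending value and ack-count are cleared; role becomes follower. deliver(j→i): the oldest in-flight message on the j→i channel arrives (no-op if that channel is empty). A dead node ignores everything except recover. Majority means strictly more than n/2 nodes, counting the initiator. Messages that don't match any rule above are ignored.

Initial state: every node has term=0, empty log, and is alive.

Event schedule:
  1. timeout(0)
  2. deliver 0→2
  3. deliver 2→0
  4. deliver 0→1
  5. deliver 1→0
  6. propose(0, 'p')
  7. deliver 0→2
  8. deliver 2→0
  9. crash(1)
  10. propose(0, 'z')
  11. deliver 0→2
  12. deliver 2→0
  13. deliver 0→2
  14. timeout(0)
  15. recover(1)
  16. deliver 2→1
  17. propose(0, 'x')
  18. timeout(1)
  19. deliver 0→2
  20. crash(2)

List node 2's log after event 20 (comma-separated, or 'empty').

p,z

after 1 — timeout(0): n0:cand/t1/[-]
after 2 — deliver 0→2: n2:foll/t1/[-]
after 3 — deliver 2→0: n0:lead/t1/[-]
after 4 — deliver 0→1: n1:foll/t1/[-]
after 5 — deliver 1→0: ·
after 6 — propose(0,'p'): n0:lead/t1/[p]
after 7 — deliver 0→2: n2:foll/t1/[p]
after 8 — deliver 2→0: ·
after 9 — crash(1): n1:✗foll/t1/[-]
after 10 — propose(0,'z'): n0:lead/t1/[p,z]
after 11 — deliver 0→2: n2:foll/t1/[p,z]
after 12 — deliver 2→0: ·
after 13 — deliver 0→2: ·
after 14 — timeout(0): n0:cand/t2/[p,z]
after 15 — recover(1): n1:foll/t1/[-]
after 16 — deliver 2→1: ·
after 17 — propose(0,'x'): ·
after 18 — timeout(1): n1:cand/t2/[-]
after 19 — deliver 0→2: n2:foll/t2/[p,z]
after 20 — crash(2): n2:✗foll/t2/[p,z]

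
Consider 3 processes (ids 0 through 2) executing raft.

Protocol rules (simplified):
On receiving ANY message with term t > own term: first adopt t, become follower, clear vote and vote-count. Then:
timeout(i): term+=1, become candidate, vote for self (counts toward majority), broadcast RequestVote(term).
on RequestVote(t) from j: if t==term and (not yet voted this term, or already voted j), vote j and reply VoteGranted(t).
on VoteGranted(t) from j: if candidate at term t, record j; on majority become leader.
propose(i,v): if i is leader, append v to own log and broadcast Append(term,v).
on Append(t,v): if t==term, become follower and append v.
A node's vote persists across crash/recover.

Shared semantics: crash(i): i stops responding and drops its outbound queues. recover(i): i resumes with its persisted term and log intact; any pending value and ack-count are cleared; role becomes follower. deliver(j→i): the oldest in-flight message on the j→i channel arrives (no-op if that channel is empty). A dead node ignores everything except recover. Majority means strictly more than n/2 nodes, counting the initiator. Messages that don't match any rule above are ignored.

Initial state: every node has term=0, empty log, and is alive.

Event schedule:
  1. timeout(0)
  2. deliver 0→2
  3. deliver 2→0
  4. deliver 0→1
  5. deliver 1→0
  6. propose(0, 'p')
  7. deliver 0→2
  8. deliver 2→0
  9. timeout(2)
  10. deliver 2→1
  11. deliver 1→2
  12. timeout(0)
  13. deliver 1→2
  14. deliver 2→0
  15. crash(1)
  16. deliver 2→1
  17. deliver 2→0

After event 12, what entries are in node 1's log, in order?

step 1 timeout(0): 0={cand,t=1,log=-}
step 2 deliver 0→2: 2={foll,t=1,log=-}
step 3 deliver 2→0: 0={lead,t=1,log=-}
step 4 deliver 0→1: 1={foll,t=1,log=-}
step 5 deliver 1→0: —
step 6 propose(0,'p'): 0={lead,t=1,log=p}
step 7 deliver 0→2: 2={foll,t=1,log=p}
step 8 deliver 2→0: —
step 9 timeout(2): 2={cand,t=2,log=p}
step 10 deliver 2→1: 1={foll,t=2,log=-}
step 11 deliver 1→2: 2={lead,t=2,log=p}
step 12 timeout(0): 0={cand,t=2,log=p}

empty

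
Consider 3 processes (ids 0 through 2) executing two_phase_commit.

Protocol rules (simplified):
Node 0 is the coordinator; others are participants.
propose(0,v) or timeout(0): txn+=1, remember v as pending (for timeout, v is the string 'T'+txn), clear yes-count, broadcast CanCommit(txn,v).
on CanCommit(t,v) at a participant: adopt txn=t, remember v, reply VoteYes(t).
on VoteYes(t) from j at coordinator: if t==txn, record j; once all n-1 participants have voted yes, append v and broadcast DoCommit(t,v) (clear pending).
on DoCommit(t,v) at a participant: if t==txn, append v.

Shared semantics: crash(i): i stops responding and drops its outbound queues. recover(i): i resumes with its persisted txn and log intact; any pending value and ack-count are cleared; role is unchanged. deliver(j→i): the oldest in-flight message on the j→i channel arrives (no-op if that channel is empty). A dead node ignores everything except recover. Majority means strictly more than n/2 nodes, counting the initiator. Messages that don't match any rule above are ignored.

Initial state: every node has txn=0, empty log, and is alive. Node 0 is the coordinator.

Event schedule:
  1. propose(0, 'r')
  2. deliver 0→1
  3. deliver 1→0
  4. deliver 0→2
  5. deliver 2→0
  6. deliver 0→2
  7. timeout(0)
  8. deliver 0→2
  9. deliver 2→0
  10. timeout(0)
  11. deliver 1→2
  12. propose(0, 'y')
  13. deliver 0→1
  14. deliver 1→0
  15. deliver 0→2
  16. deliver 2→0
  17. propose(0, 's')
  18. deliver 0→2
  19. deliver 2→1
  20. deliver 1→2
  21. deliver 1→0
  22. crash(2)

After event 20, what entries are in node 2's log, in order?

1. propose(0,'r'):  <0:coor t1 ->
2. deliver 0→1:  <1:part t1 ->
3. deliver 1→0:  nop
4. deliver 0→2:  <2:part t1 ->
5. deliver 2→0:  <0:coor t1 r>
6. deliver 0→2:  <2:part t1 r>
7. timeout(0):  <0:coor t2 r>
8. deliver 0→2:  <2:part t2 r>
9. deliver 2→0:  nop
10. timeout(0):  <0:coor t3 r>
11. deliver 1→2:  nop
12. propose(0,'y'):  <0:coor t4 r>
13. deliver 0→1:  <1:part t1 r>
14. deliver 1→0:  nop
15. deliver 0→2:  <2:part t3 r>
16. deliver 2→0:  nop
17. propose(0,'s'):  <0:coor t5 r>
18. deliver 0→2:  <2:part t4 r>
19. deliver 2→1:  nop
20. deliver 1→2:  nop

r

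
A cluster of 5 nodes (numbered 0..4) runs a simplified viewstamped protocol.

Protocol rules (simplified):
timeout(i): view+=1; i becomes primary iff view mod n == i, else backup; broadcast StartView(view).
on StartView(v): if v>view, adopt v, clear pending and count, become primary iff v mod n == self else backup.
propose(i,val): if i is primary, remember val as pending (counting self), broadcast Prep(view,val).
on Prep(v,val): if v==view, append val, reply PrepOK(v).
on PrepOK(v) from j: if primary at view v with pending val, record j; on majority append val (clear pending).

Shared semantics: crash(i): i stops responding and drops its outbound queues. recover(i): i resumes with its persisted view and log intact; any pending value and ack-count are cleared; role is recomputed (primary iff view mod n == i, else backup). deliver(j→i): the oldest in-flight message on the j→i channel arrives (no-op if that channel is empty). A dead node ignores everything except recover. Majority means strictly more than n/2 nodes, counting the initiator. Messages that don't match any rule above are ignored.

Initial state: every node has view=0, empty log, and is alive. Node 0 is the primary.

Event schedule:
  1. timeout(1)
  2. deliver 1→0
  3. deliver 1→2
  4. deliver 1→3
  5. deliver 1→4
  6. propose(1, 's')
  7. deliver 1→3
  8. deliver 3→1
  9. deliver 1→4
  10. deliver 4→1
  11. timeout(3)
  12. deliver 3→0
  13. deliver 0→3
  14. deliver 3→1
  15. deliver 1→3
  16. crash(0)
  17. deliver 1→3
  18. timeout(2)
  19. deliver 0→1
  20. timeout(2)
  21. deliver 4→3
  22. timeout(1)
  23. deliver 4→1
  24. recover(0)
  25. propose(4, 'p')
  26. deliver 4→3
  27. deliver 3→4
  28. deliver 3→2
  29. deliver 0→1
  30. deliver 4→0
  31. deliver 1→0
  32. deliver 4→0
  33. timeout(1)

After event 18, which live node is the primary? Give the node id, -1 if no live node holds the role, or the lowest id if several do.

2

after 1 — timeout(1): n1:prim/v1/[-]
after 2 — deliver 1→0: n0:back/v1/[-]
after 3 — deliver 1→2: n2:back/v1/[-]
after 4 — deliver 1→3: n3:back/v1/[-]
after 5 — deliver 1→4: n4:back/v1/[-]
after 6 — propose(1,'s'): ·
after 7 — deliver 1→3: n3:back/v1/[s]
after 8 — deliver 3→1: ·
after 9 — deliver 1→4: n4:back/v1/[s]
after 10 — deliver 4→1: n1:prim/v1/[s]
after 11 — timeout(3): n3:back/v2/[s]
after 12 — deliver 3→0: n0:back/v2/[-]
after 13 — deliver 0→3: ·
after 14 — deliver 3→1: n1:back/v2/[s]
after 15 — deliver 1→3: ·
after 16 — crash(0): n0:✗back/v2/[-]
after 17 — deliver 1→3: ·
after 18 — timeout(2): n2:prim/v2/[-]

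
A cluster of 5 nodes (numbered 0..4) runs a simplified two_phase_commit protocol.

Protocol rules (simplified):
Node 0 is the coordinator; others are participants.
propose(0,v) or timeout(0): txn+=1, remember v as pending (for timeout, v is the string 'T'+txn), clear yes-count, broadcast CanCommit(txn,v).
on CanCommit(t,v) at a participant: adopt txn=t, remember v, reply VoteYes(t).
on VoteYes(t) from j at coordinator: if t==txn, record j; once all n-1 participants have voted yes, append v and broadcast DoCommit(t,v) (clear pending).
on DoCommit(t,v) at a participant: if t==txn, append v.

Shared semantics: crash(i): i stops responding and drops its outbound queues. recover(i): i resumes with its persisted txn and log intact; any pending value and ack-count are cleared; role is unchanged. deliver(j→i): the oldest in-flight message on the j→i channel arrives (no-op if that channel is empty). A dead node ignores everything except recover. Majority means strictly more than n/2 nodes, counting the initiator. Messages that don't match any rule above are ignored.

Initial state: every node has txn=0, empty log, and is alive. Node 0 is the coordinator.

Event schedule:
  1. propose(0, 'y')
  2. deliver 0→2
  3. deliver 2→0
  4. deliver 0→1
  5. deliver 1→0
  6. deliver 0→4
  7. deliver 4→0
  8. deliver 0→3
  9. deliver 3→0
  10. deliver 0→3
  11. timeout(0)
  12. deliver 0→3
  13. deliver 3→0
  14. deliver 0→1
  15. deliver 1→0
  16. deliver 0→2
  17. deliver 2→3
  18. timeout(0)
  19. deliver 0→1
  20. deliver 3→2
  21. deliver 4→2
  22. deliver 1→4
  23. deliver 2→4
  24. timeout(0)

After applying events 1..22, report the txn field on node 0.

after 1 — propose(0,'y'): n0:coor/t1/[-]
after 2 — deliver 0→2: n2:part/t1/[-]
after 3 — deliver 2→0: ·
after 4 — deliver 0→1: n1:part/t1/[-]
after 5 — deliver 1→0: ·
after 6 — deliver 0→4: n4:part/t1/[-]
after 7 — deliver 4→0: ·
after 8 — deliver 0→3: n3:part/t1/[-]
after 9 — deliver 3→0: n0:coor/t1/[y]
after 10 — deliver 0→3: n3:part/t1/[y]
after 11 — timeout(0): n0:coor/t2/[y]
after 12 — deliver 0→3: n3:part/t2/[y]
after 13 — deliver 3→0: ·
after 14 — deliver 0→1: n1:part/t1/[y]
after 15 — deliver 1→0: ·
after 16 — deliver 0→2: n2:part/t1/[y]
after 17 — deliver 2→3: ·
after 18 — timeout(0): n0:coor/t3/[y]
after 19 — deliver 0→1: n1:part/t2/[y]
after 20 — deliver 3→2: ·
after 21 — deliver 4→2: ·
after 22 — deliver 1→4: ·

3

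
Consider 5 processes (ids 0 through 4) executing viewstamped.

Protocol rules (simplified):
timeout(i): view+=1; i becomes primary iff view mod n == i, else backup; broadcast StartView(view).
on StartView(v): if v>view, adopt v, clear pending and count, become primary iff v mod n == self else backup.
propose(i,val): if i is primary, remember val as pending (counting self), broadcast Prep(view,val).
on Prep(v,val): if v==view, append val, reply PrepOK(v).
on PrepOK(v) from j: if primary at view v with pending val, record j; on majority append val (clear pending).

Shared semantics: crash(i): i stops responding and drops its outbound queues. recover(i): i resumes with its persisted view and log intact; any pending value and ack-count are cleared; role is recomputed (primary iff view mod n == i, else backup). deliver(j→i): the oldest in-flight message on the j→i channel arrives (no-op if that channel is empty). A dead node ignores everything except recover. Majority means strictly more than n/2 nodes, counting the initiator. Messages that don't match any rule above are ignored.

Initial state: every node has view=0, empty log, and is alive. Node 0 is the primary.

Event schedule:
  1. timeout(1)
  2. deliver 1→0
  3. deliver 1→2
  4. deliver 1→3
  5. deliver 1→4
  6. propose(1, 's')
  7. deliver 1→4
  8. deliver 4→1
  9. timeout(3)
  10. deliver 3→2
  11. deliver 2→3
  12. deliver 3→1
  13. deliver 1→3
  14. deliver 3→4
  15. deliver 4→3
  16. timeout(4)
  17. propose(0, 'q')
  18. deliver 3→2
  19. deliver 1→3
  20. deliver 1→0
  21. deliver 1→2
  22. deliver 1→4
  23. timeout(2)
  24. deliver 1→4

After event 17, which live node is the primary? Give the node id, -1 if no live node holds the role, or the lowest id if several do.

e1 timeout(1): 1[prim,v=1,-]
e2 deliver 1→0: 0[back,v=1,-]
e3 deliver 1→2: 2[back,v=1,-]
e4 deliver 1→3: 3[back,v=1,-]
e5 deliver 1→4: 4[back,v=1,-]
e6 propose(1,'s'): ·
e7 deliver 1→4: 4[back,v=1,s]
e8 deliver 4→1: ·
e9 timeout(3): 3[back,v=2,-]
e10 deliver 3→2: 2[prim,v=2,-]
e11 deliver 2→3: ·
e12 deliver 3→1: 1[back,v=2,-]
e13 deliver 1→3: ·
e14 deliver 3→4: 4[back,v=2,s]
e15 deliver 4→3: ·
e16 timeout(4): 4[back,v=3,s]
e17 propose(0,'q'): ·

2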